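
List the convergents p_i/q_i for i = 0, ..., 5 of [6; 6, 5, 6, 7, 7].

6/1, 37/6, 191/31, 1183/192, 8472/1375, 60487/9817

Using the convergent recurrence p_i = a_i*p_{i-1} + p_{i-2}, q_i = a_i*q_{i-1} + q_{i-2} with p_{-2}=0, p_{-1}=1, q_{-2}=1, q_{-1}=0:
  i=0: a_0=6, p_0 = 6*1 + 0 = 6, q_0 = 6*0 + 1 = 1.
  i=1: a_1=6, p_1 = 6*6 + 1 = 37, q_1 = 6*1 + 0 = 6.
  i=2: a_2=5, p_2 = 5*37 + 6 = 191, q_2 = 5*6 + 1 = 31.
  i=3: a_3=6, p_3 = 6*191 + 37 = 1183, q_3 = 6*31 + 6 = 192.
  i=4: a_4=7, p_4 = 7*1183 + 191 = 8472, q_4 = 7*192 + 31 = 1375.
  i=5: a_5=7, p_5 = 7*8472 + 1183 = 60487, q_5 = 7*1375 + 192 = 9817.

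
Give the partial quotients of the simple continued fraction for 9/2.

Run the Euclidean algorithm on 9 and 2; the successive quotients are the partial quotients a_0, a_1, ... (each step inverts the fractional part left over by the previous one):
  9 = 4*2 + 1, so a_0 = 4.
  2 = 2*1 + 0, so a_1 = 2.
The remainder reaches 0 after 2 divisions, so the expansion has 2 partial quotients, read off in order.

[4; 2]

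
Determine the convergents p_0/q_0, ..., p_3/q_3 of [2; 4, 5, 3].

Using the convergent recurrence p_i = a_i*p_{i-1} + p_{i-2}, q_i = a_i*q_{i-1} + q_{i-2} with p_{-2}=0, p_{-1}=1, q_{-2}=1, q_{-1}=0:
  i=0: a_0=2, p_0 = 2*1 + 0 = 2, q_0 = 2*0 + 1 = 1.
  i=1: a_1=4, p_1 = 4*2 + 1 = 9, q_1 = 4*1 + 0 = 4.
  i=2: a_2=5, p_2 = 5*9 + 2 = 47, q_2 = 5*4 + 1 = 21.
  i=3: a_3=3, p_3 = 3*47 + 9 = 150, q_3 = 3*21 + 4 = 67.

2/1, 9/4, 47/21, 150/67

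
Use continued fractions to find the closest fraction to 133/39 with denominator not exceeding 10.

Expand x = 133/39 as a continued fraction with the Euclidean algorithm:
  133 = 3*39 + 16, so a_0 = 3.
  39 = 2*16 + 7, so a_1 = 2.
  16 = 2*7 + 2, so a_2 = 2.
  7 = 3*2 + 1, so a_3 = 3.
  2 = 2*1 + 0, so a_4 = 2.
so x = [3; 2, 2, 3, 2].
Convergents (p_i = a_i*p_{i-1} + p_{i-2}, q_i = a_i*q_{i-1} + q_{i-2} with p_{-2}=0, p_{-1}=1, q_{-2}=1, q_{-1}=0), until the denominator exceeds 10:
  i=0: a_0=3, p_0 = 3*1 + 0 = 3, q_0 = 3*0 + 1 = 1.
  i=1: a_1=2, p_1 = 2*3 + 1 = 7, q_1 = 2*1 + 0 = 2.
  i=2: a_2=2, p_2 = 2*7 + 3 = 17, q_2 = 2*2 + 1 = 5.
  i=3: a_3=3, p_3 = 3*17 + 7 = 58, q_3 = 3*5 + 2 = 17.
q_3 = 17 > 10, so the last convergent with denominator <= 10 is p_2/q_2 = 17/5.
The closest fraction with denominator <= 10 is either p_2/q_2 or the intermediate fraction (k*p_2 + p_1)/(k*q_2 + q_1) with the largest k >= 1 whose denominator stays <= 10; these approach x as k grows, and every other convergent or intermediate fraction in range is farther away.
Largest k: floor((10 - q_1)/q_2) = floor((10 - 2)/5) = 1.
That gives (1*17 + 7)/(1*5 + 2) = 24/7.
Compare the errors: |x - 17/5| = |133*5 - 17*39|/(39*5) = 2/195, and |x - 24/7| = |133*7 - 24*39|/(39*7) = 5/273.
Cross-multiplying, 2*273 = 546 < 975 = 5*195, so 2/195 is smaller: the convergent 17/5 is closer to x than 24/7.

17/5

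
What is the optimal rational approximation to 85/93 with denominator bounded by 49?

Expand x = 85/93 as a continued fraction with the Euclidean algorithm:
  85 = 0*93 + 85, so a_0 = 0.
  93 = 1*85 + 8, so a_1 = 1.
  85 = 10*8 + 5, so a_2 = 10.
  8 = 1*5 + 3, so a_3 = 1.
  5 = 1*3 + 2, so a_4 = 1.
  3 = 1*2 + 1, so a_5 = 1.
  2 = 2*1 + 0, so a_6 = 2.
so x = [0; 1, 10, 1, 1, 1, 2].
Convergents (p_i = a_i*p_{i-1} + p_{i-2}, q_i = a_i*q_{i-1} + q_{i-2} with p_{-2}=0, p_{-1}=1, q_{-2}=1, q_{-1}=0), until the denominator exceeds 49:
  i=0: a_0=0, p_0 = 0*1 + 0 = 0, q_0 = 0*0 + 1 = 1.
  i=1: a_1=1, p_1 = 1*0 + 1 = 1, q_1 = 1*1 + 0 = 1.
  i=2: a_2=10, p_2 = 10*1 + 0 = 10, q_2 = 10*1 + 1 = 11.
  i=3: a_3=1, p_3 = 1*10 + 1 = 11, q_3 = 1*11 + 1 = 12.
  i=4: a_4=1, p_4 = 1*11 + 10 = 21, q_4 = 1*12 + 11 = 23.
  i=5: a_5=1, p_5 = 1*21 + 11 = 32, q_5 = 1*23 + 12 = 35.
  i=6: a_6=2, p_6 = 2*32 + 21 = 85, q_6 = 2*35 + 23 = 93.
q_6 = 93 > 49, so the last convergent with denominator <= 49 is p_5/q_5 = 32/35.
The closest fraction with denominator <= 49 is either p_5/q_5 or the intermediate fraction (k*p_5 + p_4)/(k*q_5 + q_4) with the largest k >= 1 whose denominator stays <= 49; these approach x as k grows, and every other convergent or intermediate fraction in range is farther away.
Largest k: floor((49 - q_4)/q_5) = floor((49 - 23)/35) = 0.
Since k = 0, no intermediate fraction beyond p_5/q_5 has denominator <= 49, so the convergent 32/35 is the closest (its error is |85*35 - 32*93|/(93*35) = 1/3255).

32/35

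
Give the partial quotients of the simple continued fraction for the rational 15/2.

Run the Euclidean algorithm on 15 and 2; the successive quotients are the partial quotients a_0, a_1, ... (each step inverts the fractional part left over by the previous one):
  15 = 7*2 + 1, so a_0 = 7.
  2 = 2*1 + 0, so a_1 = 2.
The remainder reaches 0 after 2 divisions, so the expansion has 2 partial quotients, read off in order.

[7; 2]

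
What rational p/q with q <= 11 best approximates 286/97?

32/11

Expand x = 286/97 as a continued fraction with the Euclidean algorithm:
  286 = 2*97 + 92, so a_0 = 2.
  97 = 1*92 + 5, so a_1 = 1.
  92 = 18*5 + 2, so a_2 = 18.
  5 = 2*2 + 1, so a_3 = 2.
  2 = 2*1 + 0, so a_4 = 2.
so x = [2; 1, 18, 2, 2].
Convergents (p_i = a_i*p_{i-1} + p_{i-2}, q_i = a_i*q_{i-1} + q_{i-2} with p_{-2}=0, p_{-1}=1, q_{-2}=1, q_{-1}=0), until the denominator exceeds 11:
  i=0: a_0=2, p_0 = 2*1 + 0 = 2, q_0 = 2*0 + 1 = 1.
  i=1: a_1=1, p_1 = 1*2 + 1 = 3, q_1 = 1*1 + 0 = 1.
  i=2: a_2=18, p_2 = 18*3 + 2 = 56, q_2 = 18*1 + 1 = 19.
q_2 = 19 > 11, so the last convergent with denominator <= 11 is p_1/q_1 = 3/1.
The closest fraction with denominator <= 11 is either p_1/q_1 or the intermediate fraction (k*p_1 + p_0)/(k*q_1 + q_0) with the largest k >= 1 whose denominator stays <= 11; these approach x as k grows, and every other convergent or intermediate fraction in range is farther away.
Largest k: floor((11 - q_0)/q_1) = floor((11 - 1)/1) = 10.
That gives (10*3 + 2)/(10*1 + 1) = 32/11.
Compare the errors: |x - 3/1| = |286*1 - 3*97|/(97*1) = 5/97, and |x - 32/11| = |286*11 - 32*97|/(97*11) = 42/1067.
Cross-multiplying, 42*97 = 4074 < 5335 = 5*1067, so 42/1067 is smaller: the intermediate fraction 32/11 is closer to x than 3/1.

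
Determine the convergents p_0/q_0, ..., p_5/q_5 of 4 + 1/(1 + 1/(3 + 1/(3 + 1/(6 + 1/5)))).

4/1, 5/1, 19/4, 62/13, 391/82, 2017/423

Using the convergent recurrence p_i = a_i*p_{i-1} + p_{i-2}, q_i = a_i*q_{i-1} + q_{i-2} with p_{-2}=0, p_{-1}=1, q_{-2}=1, q_{-1}=0:
  i=0: a_0=4, p_0 = 4*1 + 0 = 4, q_0 = 4*0 + 1 = 1.
  i=1: a_1=1, p_1 = 1*4 + 1 = 5, q_1 = 1*1 + 0 = 1.
  i=2: a_2=3, p_2 = 3*5 + 4 = 19, q_2 = 3*1 + 1 = 4.
  i=3: a_3=3, p_3 = 3*19 + 5 = 62, q_3 = 3*4 + 1 = 13.
  i=4: a_4=6, p_4 = 6*62 + 19 = 391, q_4 = 6*13 + 4 = 82.
  i=5: a_5=5, p_5 = 5*391 + 62 = 2017, q_5 = 5*82 + 13 = 423.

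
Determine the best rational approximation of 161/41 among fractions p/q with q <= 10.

Expand x = 161/41 as a continued fraction with the Euclidean algorithm:
  161 = 3*41 + 38, so a_0 = 3.
  41 = 1*38 + 3, so a_1 = 1.
  38 = 12*3 + 2, so a_2 = 12.
  3 = 1*2 + 1, so a_3 = 1.
  2 = 2*1 + 0, so a_4 = 2.
so x = [3; 1, 12, 1, 2].
Convergents (p_i = a_i*p_{i-1} + p_{i-2}, q_i = a_i*q_{i-1} + q_{i-2} with p_{-2}=0, p_{-1}=1, q_{-2}=1, q_{-1}=0), until the denominator exceeds 10:
  i=0: a_0=3, p_0 = 3*1 + 0 = 3, q_0 = 3*0 + 1 = 1.
  i=1: a_1=1, p_1 = 1*3 + 1 = 4, q_1 = 1*1 + 0 = 1.
  i=2: a_2=12, p_2 = 12*4 + 3 = 51, q_2 = 12*1 + 1 = 13.
q_2 = 13 > 10, so the last convergent with denominator <= 10 is p_1/q_1 = 4/1.
The closest fraction with denominator <= 10 is either p_1/q_1 or the intermediate fraction (k*p_1 + p_0)/(k*q_1 + q_0) with the largest k >= 1 whose denominator stays <= 10; these approach x as k grows, and every other convergent or intermediate fraction in range is farther away.
Largest k: floor((10 - q_0)/q_1) = floor((10 - 1)/1) = 9.
That gives (9*4 + 3)/(9*1 + 1) = 39/10.
Compare the errors: |x - 4/1| = |161*1 - 4*41|/(41*1) = 3/41, and |x - 39/10| = |161*10 - 39*41|/(41*10) = 11/410.
Cross-multiplying, 11*41 = 451 < 1230 = 3*410, so 11/410 is smaller: the intermediate fraction 39/10 is closer to x than 4/1.

39/10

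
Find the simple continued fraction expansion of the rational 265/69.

Run the Euclidean algorithm on 265 and 69; the successive quotients are the partial quotients a_0, a_1, ... (each step inverts the fractional part left over by the previous one):
  265 = 3*69 + 58, so a_0 = 3.
  69 = 1*58 + 11, so a_1 = 1.
  58 = 5*11 + 3, so a_2 = 5.
  11 = 3*3 + 2, so a_3 = 3.
  3 = 1*2 + 1, so a_4 = 1.
  2 = 2*1 + 0, so a_5 = 2.
The remainder reaches 0 after 6 divisions, so the expansion has 6 partial quotients, read off in order.

[3; 1, 5, 3, 1, 2]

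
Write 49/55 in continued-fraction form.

Run the Euclidean algorithm on 49 and 55; the successive quotients are the partial quotients a_0, a_1, ... (each step inverts the fractional part left over by the previous one):
  49 = 0*55 + 49, so a_0 = 0.
  55 = 1*49 + 6, so a_1 = 1.
  49 = 8*6 + 1, so a_2 = 8.
  6 = 6*1 + 0, so a_3 = 6.
The remainder reaches 0 after 4 divisions, so the expansion has 4 partial quotients, read off in order.

[0; 1, 8, 6]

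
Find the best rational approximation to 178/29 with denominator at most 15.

Expand x = 178/29 as a continued fraction with the Euclidean algorithm:
  178 = 6*29 + 4, so a_0 = 6.
  29 = 7*4 + 1, so a_1 = 7.
  4 = 4*1 + 0, so a_2 = 4.
so x = [6; 7, 4].
Convergents (p_i = a_i*p_{i-1} + p_{i-2}, q_i = a_i*q_{i-1} + q_{i-2} with p_{-2}=0, p_{-1}=1, q_{-2}=1, q_{-1}=0), until the denominator exceeds 15:
  i=0: a_0=6, p_0 = 6*1 + 0 = 6, q_0 = 6*0 + 1 = 1.
  i=1: a_1=7, p_1 = 7*6 + 1 = 43, q_1 = 7*1 + 0 = 7.
  i=2: a_2=4, p_2 = 4*43 + 6 = 178, q_2 = 4*7 + 1 = 29.
q_2 = 29 > 15, so the last convergent with denominator <= 15 is p_1/q_1 = 43/7.
The closest fraction with denominator <= 15 is either p_1/q_1 or the intermediate fraction (k*p_1 + p_0)/(k*q_1 + q_0) with the largest k >= 1 whose denominator stays <= 15; these approach x as k grows, and every other convergent or intermediate fraction in range is farther away.
Largest k: floor((15 - q_0)/q_1) = floor((15 - 1)/7) = 2.
That gives (2*43 + 6)/(2*7 + 1) = 92/15.
Compare the errors: |x - 43/7| = |178*7 - 43*29|/(29*7) = 1/203, and |x - 92/15| = |178*15 - 92*29|/(29*15) = 2/435.
Cross-multiplying, 2*203 = 406 < 435 = 1*435, so 2/435 is smaller: the intermediate fraction 92/15 is closer to x than 43/7.

92/15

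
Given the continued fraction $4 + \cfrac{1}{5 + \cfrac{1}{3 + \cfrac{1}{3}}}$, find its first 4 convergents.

4/1, 21/5, 67/16, 222/53

Using the convergent recurrence p_i = a_i*p_{i-1} + p_{i-2}, q_i = a_i*q_{i-1} + q_{i-2} with p_{-2}=0, p_{-1}=1, q_{-2}=1, q_{-1}=0:
  i=0: a_0=4, p_0 = 4*1 + 0 = 4, q_0 = 4*0 + 1 = 1.
  i=1: a_1=5, p_1 = 5*4 + 1 = 21, q_1 = 5*1 + 0 = 5.
  i=2: a_2=3, p_2 = 3*21 + 4 = 67, q_2 = 3*5 + 1 = 16.
  i=3: a_3=3, p_3 = 3*67 + 21 = 222, q_3 = 3*16 + 5 = 53.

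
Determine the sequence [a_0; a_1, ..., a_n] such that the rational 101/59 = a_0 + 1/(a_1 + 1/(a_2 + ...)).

[1; 1, 2, 2, 8]

Run the Euclidean algorithm on 101 and 59; the successive quotients are the partial quotients a_0, a_1, ... (each step inverts the fractional part left over by the previous one):
  101 = 1*59 + 42, so a_0 = 1.
  59 = 1*42 + 17, so a_1 = 1.
  42 = 2*17 + 8, so a_2 = 2.
  17 = 2*8 + 1, so a_3 = 2.
  8 = 8*1 + 0, so a_4 = 8.
The remainder reaches 0 after 5 divisions, so the expansion has 5 partial quotients, read off in order.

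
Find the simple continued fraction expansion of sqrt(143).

Write x_i = (sqrt(143) + m_i)/d_i with (m_0, d_0) = (0, 1). a_0 = floor(sqrt(143)) = 11, since 11^2 = 121 <= 143 < 144 = 12^2.
Iterate m_{i+1} = d_i*a_i - m_i, d_{i+1} = (143 - m_{i+1}^2)/d_i, a_{i+1} = floor((a_0 + m_{i+1})/d_{i+1}):
  m_1 = 1*11 - 0 = 11, d_1 = (143 - 11^2)/1 = 22/1 = 22, a_1 = floor((11 + 11)/22) = 1.
  m_2 = 22*1 - 11 = 11, d_2 = (143 - 11^2)/22 = 22/22 = 1, a_2 = floor((11 + 11)/1) = 22.
  m_3 = 1*22 - 11 = 11, d_3 = (143 - 11^2)/1 = 22/1 = 22: (m_3, d_3) = (m_1, d_1) = (11, 22), so from here the quotients repeat a_1, a_2; the period length is 2.
Hence the expansion of sqrt(143) is a_0 = 11 followed by the repeating block 1, 22 (period 2).

[11; (1, 22)]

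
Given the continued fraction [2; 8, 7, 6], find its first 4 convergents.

Using the convergent recurrence p_i = a_i*p_{i-1} + p_{i-2}, q_i = a_i*q_{i-1} + q_{i-2} with p_{-2}=0, p_{-1}=1, q_{-2}=1, q_{-1}=0:
  i=0: a_0=2, p_0 = 2*1 + 0 = 2, q_0 = 2*0 + 1 = 1.
  i=1: a_1=8, p_1 = 8*2 + 1 = 17, q_1 = 8*1 + 0 = 8.
  i=2: a_2=7, p_2 = 7*17 + 2 = 121, q_2 = 7*8 + 1 = 57.
  i=3: a_3=6, p_3 = 6*121 + 17 = 743, q_3 = 6*57 + 8 = 350.

2/1, 17/8, 121/57, 743/350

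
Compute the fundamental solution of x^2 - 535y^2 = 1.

(x, y) = (1618804, 69987)

First expand sqrt(535) as a continued fraction. With x_i = (sqrt(535) + m_i)/d_i and (m_0, d_0) = (0, 1): a_0 = floor(sqrt(535)) = 23, since 23^2 = 529 <= 535 < 576 = 24^2.
Iterate m_{i+1} = d_i*a_i - m_i, d_{i+1} = (535 - m_{i+1}^2)/d_i, a_{i+1} = floor((a_0 + m_{i+1})/d_{i+1}):
  m_1 = 1*23 - 0 = 23, d_1 = (535 - 23^2)/1 = 6/1 = 6, a_1 = floor((23 + 23)/6) = 7.
  m_2 = 6*7 - 23 = 19, d_2 = (535 - 19^2)/6 = 174/6 = 29, a_2 = floor((23 + 19)/29) = 1.
  m_3 = 29*1 - 19 = 10, d_3 = (535 - 10^2)/29 = 435/29 = 15, a_3 = floor((23 + 10)/15) = 2.
  m_4 = 15*2 - 10 = 20, d_4 = (535 - 20^2)/15 = 135/15 = 9, a_4 = floor((23 + 20)/9) = 4.
  m_5 = 9*4 - 20 = 16, d_5 = (535 - 16^2)/9 = 279/9 = 31, a_5 = floor((23 + 16)/31) = 1.
  m_6 = 31*1 - 16 = 15, d_6 = (535 - 15^2)/31 = 310/31 = 10, a_6 = floor((23 + 15)/10) = 3.
  m_7 = 10*3 - 15 = 15, d_7 = (535 - 15^2)/10 = 310/10 = 31, a_7 = floor((23 + 15)/31) = 1.
  m_8 = 31*1 - 15 = 16, d_8 = (535 - 16^2)/31 = 279/31 = 9, a_8 = floor((23 + 16)/9) = 4.
  m_9 = 9*4 - 16 = 20, d_9 = (535 - 20^2)/9 = 135/9 = 15, a_9 = floor((23 + 20)/15) = 2.
  m_10 = 15*2 - 20 = 10, d_10 = (535 - 10^2)/15 = 435/15 = 29, a_10 = floor((23 + 10)/29) = 1.
  m_11 = 29*1 - 10 = 19, d_11 = (535 - 19^2)/29 = 174/29 = 6, a_11 = floor((23 + 19)/6) = 7.
  m_12 = 6*7 - 19 = 23, d_12 = (535 - 23^2)/6 = 6/6 = 1, a_12 = floor((23 + 23)/1) = 46.
  m_13 = 1*46 - 23 = 23, d_13 = (535 - 23^2)/1 = 6/1 = 6: (m_13, d_13) = (m_1, d_1) = (23, 6), so from here the quotients repeat a_1, ..., a_12; the period length is 12.
So sqrt(535) = [23; (7, 1, 2, 4, 1, 3, 1, 4, 2, 1, 7, 46)] with period length k = 12.
k is even, so the fundamental solution of x^2 - 535y^2 = 1 is (p_{k-1}, q_{k-1}) = (p_11, q_11); compute convergents through index 11.
Convergents (p_i = a_i*p_{i-1} + p_{i-2}, q_i = a_i*q_{i-1} + q_{i-2} with p_{-2}=0, p_{-1}=1, q_{-2}=1, q_{-1}=0):
  i=0: a_0=23, p_0 = 23*1 + 0 = 23, q_0 = 23*0 + 1 = 1.
  i=1: a_1=7, p_1 = 7*23 + 1 = 162, q_1 = 7*1 + 0 = 7.
  i=2: a_2=1, p_2 = 1*162 + 23 = 185, q_2 = 1*7 + 1 = 8.
  i=3: a_3=2, p_3 = 2*185 + 162 = 532, q_3 = 2*8 + 7 = 23.
  i=4: a_4=4, p_4 = 4*532 + 185 = 2313, q_4 = 4*23 + 8 = 100.
  i=5: a_5=1, p_5 = 1*2313 + 532 = 2845, q_5 = 1*100 + 23 = 123.
  i=6: a_6=3, p_6 = 3*2845 + 2313 = 10848, q_6 = 3*123 + 100 = 469.
  i=7: a_7=1, p_7 = 1*10848 + 2845 = 13693, q_7 = 1*469 + 123 = 592.
  i=8: a_8=4, p_8 = 4*13693 + 10848 = 65620, q_8 = 4*592 + 469 = 2837.
  i=9: a_9=2, p_9 = 2*65620 + 13693 = 144933, q_9 = 2*2837 + 592 = 6266.
  i=10: a_10=1, p_10 = 1*144933 + 65620 = 210553, q_10 = 1*6266 + 2837 = 9103.
  i=11: a_11=7, p_11 = 7*210553 + 144933 = 1618804, q_11 = 7*9103 + 6266 = 69987.
Check: 1618804^2 - 535*69987^2 = 2620526390416 - 2620526390415 = 1, so (x, y) = (1618804, 69987) solves the equation, and by the theorem it is the least positive solution.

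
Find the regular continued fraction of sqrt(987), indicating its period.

[31; (2, 2, 2, 62)]

Write x_i = (sqrt(987) + m_i)/d_i with (m_0, d_0) = (0, 1). a_0 = floor(sqrt(987)) = 31, since 31^2 = 961 <= 987 < 1024 = 32^2.
Iterate m_{i+1} = d_i*a_i - m_i, d_{i+1} = (987 - m_{i+1}^2)/d_i, a_{i+1} = floor((a_0 + m_{i+1})/d_{i+1}):
  m_1 = 1*31 - 0 = 31, d_1 = (987 - 31^2)/1 = 26/1 = 26, a_1 = floor((31 + 31)/26) = 2.
  m_2 = 26*2 - 31 = 21, d_2 = (987 - 21^2)/26 = 546/26 = 21, a_2 = floor((31 + 21)/21) = 2.
  m_3 = 21*2 - 21 = 21, d_3 = (987 - 21^2)/21 = 546/21 = 26, a_3 = floor((31 + 21)/26) = 2.
  m_4 = 26*2 - 21 = 31, d_4 = (987 - 31^2)/26 = 26/26 = 1, a_4 = floor((31 + 31)/1) = 62.
  m_5 = 1*62 - 31 = 31, d_5 = (987 - 31^2)/1 = 26/1 = 26: (m_5, d_5) = (m_1, d_1) = (31, 26), so from here the quotients repeat a_1, ..., a_4; the period length is 4.
Hence the expansion of sqrt(987) is a_0 = 31 followed by the repeating block 2, 2, 2, 62 (period 4).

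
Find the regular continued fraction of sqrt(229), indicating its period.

[15; (7, 1, 1, 7, 30)]

Write x_i = (sqrt(229) + m_i)/d_i with (m_0, d_0) = (0, 1). a_0 = floor(sqrt(229)) = 15, since 15^2 = 225 <= 229 < 256 = 16^2.
Iterate m_{i+1} = d_i*a_i - m_i, d_{i+1} = (229 - m_{i+1}^2)/d_i, a_{i+1} = floor((a_0 + m_{i+1})/d_{i+1}):
  m_1 = 1*15 - 0 = 15, d_1 = (229 - 15^2)/1 = 4/1 = 4, a_1 = floor((15 + 15)/4) = 7.
  m_2 = 4*7 - 15 = 13, d_2 = (229 - 13^2)/4 = 60/4 = 15, a_2 = floor((15 + 13)/15) = 1.
  m_3 = 15*1 - 13 = 2, d_3 = (229 - 2^2)/15 = 225/15 = 15, a_3 = floor((15 + 2)/15) = 1.
  m_4 = 15*1 - 2 = 13, d_4 = (229 - 13^2)/15 = 60/15 = 4, a_4 = floor((15 + 13)/4) = 7.
  m_5 = 4*7 - 13 = 15, d_5 = (229 - 15^2)/4 = 4/4 = 1, a_5 = floor((15 + 15)/1) = 30.
  m_6 = 1*30 - 15 = 15, d_6 = (229 - 15^2)/1 = 4/1 = 4: (m_6, d_6) = (m_1, d_1) = (15, 4), so from here the quotients repeat a_1, ..., a_5; the period length is 5.
Hence the expansion of sqrt(229) is a_0 = 15 followed by the repeating block 7, 1, 1, 7, 30 (period 5).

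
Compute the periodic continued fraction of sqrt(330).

[18; (6, 36)]

Write x_i = (sqrt(330) + m_i)/d_i with (m_0, d_0) = (0, 1). a_0 = floor(sqrt(330)) = 18, since 18^2 = 324 <= 330 < 361 = 19^2.
Iterate m_{i+1} = d_i*a_i - m_i, d_{i+1} = (330 - m_{i+1}^2)/d_i, a_{i+1} = floor((a_0 + m_{i+1})/d_{i+1}):
  m_1 = 1*18 - 0 = 18, d_1 = (330 - 18^2)/1 = 6/1 = 6, a_1 = floor((18 + 18)/6) = 6.
  m_2 = 6*6 - 18 = 18, d_2 = (330 - 18^2)/6 = 6/6 = 1, a_2 = floor((18 + 18)/1) = 36.
  m_3 = 1*36 - 18 = 18, d_3 = (330 - 18^2)/1 = 6/1 = 6: (m_3, d_3) = (m_1, d_1) = (18, 6), so from here the quotients repeat a_1, a_2; the period length is 2.
Hence the expansion of sqrt(330) is a_0 = 18 followed by the repeating block 6, 36 (period 2).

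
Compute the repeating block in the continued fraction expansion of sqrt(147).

Write x_i = (sqrt(147) + m_i)/d_i with (m_0, d_0) = (0, 1). a_0 = floor(sqrt(147)) = 12, since 12^2 = 144 <= 147 < 169 = 13^2.
Iterate m_{i+1} = d_i*a_i - m_i, d_{i+1} = (147 - m_{i+1}^2)/d_i, a_{i+1} = floor((a_0 + m_{i+1})/d_{i+1}):
  m_1 = 1*12 - 0 = 12, d_1 = (147 - 12^2)/1 = 3/1 = 3, a_1 = floor((12 + 12)/3) = 8.
  m_2 = 3*8 - 12 = 12, d_2 = (147 - 12^2)/3 = 3/3 = 1, a_2 = floor((12 + 12)/1) = 24.
  m_3 = 1*24 - 12 = 12, d_3 = (147 - 12^2)/1 = 3/1 = 3: (m_3, d_3) = (m_1, d_1) = (12, 3), so from here the quotients repeat a_1, a_2; the period length is 2.
Hence the expansion of sqrt(147) is a_0 = 12 followed by the repeating block 8, 24 (period 2).

[12; (8, 24)]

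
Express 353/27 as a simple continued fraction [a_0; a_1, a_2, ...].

[13; 13, 2]

Run the Euclidean algorithm on 353 and 27; the successive quotients are the partial quotients a_0, a_1, ... (each step inverts the fractional part left over by the previous one):
  353 = 13*27 + 2, so a_0 = 13.
  27 = 13*2 + 1, so a_1 = 13.
  2 = 2*1 + 0, so a_2 = 2.
The remainder reaches 0 after 3 divisions, so the expansion has 3 partial quotients, read off in order.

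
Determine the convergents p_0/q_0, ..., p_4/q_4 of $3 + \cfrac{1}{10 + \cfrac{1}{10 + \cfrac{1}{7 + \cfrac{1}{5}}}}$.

Using the convergent recurrence p_i = a_i*p_{i-1} + p_{i-2}, q_i = a_i*q_{i-1} + q_{i-2} with p_{-2}=0, p_{-1}=1, q_{-2}=1, q_{-1}=0:
  i=0: a_0=3, p_0 = 3*1 + 0 = 3, q_0 = 3*0 + 1 = 1.
  i=1: a_1=10, p_1 = 10*3 + 1 = 31, q_1 = 10*1 + 0 = 10.
  i=2: a_2=10, p_2 = 10*31 + 3 = 313, q_2 = 10*10 + 1 = 101.
  i=3: a_3=7, p_3 = 7*313 + 31 = 2222, q_3 = 7*101 + 10 = 717.
  i=4: a_4=5, p_4 = 5*2222 + 313 = 11423, q_4 = 5*717 + 101 = 3686.

3/1, 31/10, 313/101, 2222/717, 11423/3686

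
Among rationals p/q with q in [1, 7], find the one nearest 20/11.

11/6

Expand x = 20/11 as a continued fraction with the Euclidean algorithm:
  20 = 1*11 + 9, so a_0 = 1.
  11 = 1*9 + 2, so a_1 = 1.
  9 = 4*2 + 1, so a_2 = 4.
  2 = 2*1 + 0, so a_3 = 2.
so x = [1; 1, 4, 2].
Convergents (p_i = a_i*p_{i-1} + p_{i-2}, q_i = a_i*q_{i-1} + q_{i-2} with p_{-2}=0, p_{-1}=1, q_{-2}=1, q_{-1}=0), until the denominator exceeds 7:
  i=0: a_0=1, p_0 = 1*1 + 0 = 1, q_0 = 1*0 + 1 = 1.
  i=1: a_1=1, p_1 = 1*1 + 1 = 2, q_1 = 1*1 + 0 = 1.
  i=2: a_2=4, p_2 = 4*2 + 1 = 9, q_2 = 4*1 + 1 = 5.
  i=3: a_3=2, p_3 = 2*9 + 2 = 20, q_3 = 2*5 + 1 = 11.
q_3 = 11 > 7, so the last convergent with denominator <= 7 is p_2/q_2 = 9/5.
The closest fraction with denominator <= 7 is either p_2/q_2 or the intermediate fraction (k*p_2 + p_1)/(k*q_2 + q_1) with the largest k >= 1 whose denominator stays <= 7; these approach x as k grows, and every other convergent or intermediate fraction in range is farther away.
Largest k: floor((7 - q_1)/q_2) = floor((7 - 1)/5) = 1.
That gives (1*9 + 2)/(1*5 + 1) = 11/6.
Compare the errors: |x - 9/5| = |20*5 - 9*11|/(11*5) = 1/55, and |x - 11/6| = |20*6 - 11*11|/(11*6) = 1/66.
Cross-multiplying, 1*55 = 55 < 66 = 1*66, so 1/66 is smaller: the intermediate fraction 11/6 is closer to x than 9/5.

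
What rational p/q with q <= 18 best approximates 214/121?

Expand x = 214/121 as a continued fraction with the Euclidean algorithm:
  214 = 1*121 + 93, so a_0 = 1.
  121 = 1*93 + 28, so a_1 = 1.
  93 = 3*28 + 9, so a_2 = 3.
  28 = 3*9 + 1, so a_3 = 3.
  9 = 9*1 + 0, so a_4 = 9.
so x = [1; 1, 3, 3, 9].
Convergents (p_i = a_i*p_{i-1} + p_{i-2}, q_i = a_i*q_{i-1} + q_{i-2} with p_{-2}=0, p_{-1}=1, q_{-2}=1, q_{-1}=0), until the denominator exceeds 18:
  i=0: a_0=1, p_0 = 1*1 + 0 = 1, q_0 = 1*0 + 1 = 1.
  i=1: a_1=1, p_1 = 1*1 + 1 = 2, q_1 = 1*1 + 0 = 1.
  i=2: a_2=3, p_2 = 3*2 + 1 = 7, q_2 = 3*1 + 1 = 4.
  i=3: a_3=3, p_3 = 3*7 + 2 = 23, q_3 = 3*4 + 1 = 13.
  i=4: a_4=9, p_4 = 9*23 + 7 = 214, q_4 = 9*13 + 4 = 121.
q_4 = 121 > 18, so the last convergent with denominator <= 18 is p_3/q_3 = 23/13.
The closest fraction with denominator <= 18 is either p_3/q_3 or the intermediate fraction (k*p_3 + p_2)/(k*q_3 + q_2) with the largest k >= 1 whose denominator stays <= 18; these approach x as k grows, and every other convergent or intermediate fraction in range is farther away.
Largest k: floor((18 - q_2)/q_3) = floor((18 - 4)/13) = 1.
That gives (1*23 + 7)/(1*13 + 4) = 30/17.
Compare the errors: |x - 23/13| = |214*13 - 23*121|/(121*13) = 1/1573, and |x - 30/17| = |214*17 - 30*121|/(121*17) = 8/2057.
Cross-multiplying, 1*2057 = 2057 < 12584 = 8*1573, so 1/1573 is smaller: the convergent 23/13 is closer to x than 30/17.

23/13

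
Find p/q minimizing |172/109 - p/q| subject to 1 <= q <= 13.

Expand x = 172/109 as a continued fraction with the Euclidean algorithm:
  172 = 1*109 + 63, so a_0 = 1.
  109 = 1*63 + 46, so a_1 = 1.
  63 = 1*46 + 17, so a_2 = 1.
  46 = 2*17 + 12, so a_3 = 2.
  17 = 1*12 + 5, so a_4 = 1.
  12 = 2*5 + 2, so a_5 = 2.
  5 = 2*2 + 1, so a_6 = 2.
  2 = 2*1 + 0, so a_7 = 2.
so x = [1; 1, 1, 2, 1, 2, 2, 2].
Convergents (p_i = a_i*p_{i-1} + p_{i-2}, q_i = a_i*q_{i-1} + q_{i-2} with p_{-2}=0, p_{-1}=1, q_{-2}=1, q_{-1}=0), until the denominator exceeds 13:
  i=0: a_0=1, p_0 = 1*1 + 0 = 1, q_0 = 1*0 + 1 = 1.
  i=1: a_1=1, p_1 = 1*1 + 1 = 2, q_1 = 1*1 + 0 = 1.
  i=2: a_2=1, p_2 = 1*2 + 1 = 3, q_2 = 1*1 + 1 = 2.
  i=3: a_3=2, p_3 = 2*3 + 2 = 8, q_3 = 2*2 + 1 = 5.
  i=4: a_4=1, p_4 = 1*8 + 3 = 11, q_4 = 1*5 + 2 = 7.
  i=5: a_5=2, p_5 = 2*11 + 8 = 30, q_5 = 2*7 + 5 = 19.
q_5 = 19 > 13, so the last convergent with denominator <= 13 is p_4/q_4 = 11/7.
The closest fraction with denominator <= 13 is either p_4/q_4 or the intermediate fraction (k*p_4 + p_3)/(k*q_4 + q_3) with the largest k >= 1 whose denominator stays <= 13; these approach x as k grows, and every other convergent or intermediate fraction in range is farther away.
Largest k: floor((13 - q_3)/q_4) = floor((13 - 5)/7) = 1.
That gives (1*11 + 8)/(1*7 + 5) = 19/12.
Compare the errors: |x - 11/7| = |172*7 - 11*109|/(109*7) = 5/763, and |x - 19/12| = |172*12 - 19*109|/(109*12) = 7/1308.
Cross-multiplying, 7*763 = 5341 < 6540 = 5*1308, so 7/1308 is smaller: the intermediate fraction 19/12 is closer to x than 11/7.

19/12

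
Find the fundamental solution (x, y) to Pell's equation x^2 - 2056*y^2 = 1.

(x, y) = (4625, 102)

First expand sqrt(2056) as a continued fraction. With x_i = (sqrt(2056) + m_i)/d_i and (m_0, d_0) = (0, 1): a_0 = floor(sqrt(2056)) = 45, since 45^2 = 2025 <= 2056 < 2116 = 46^2.
Iterate m_{i+1} = d_i*a_i - m_i, d_{i+1} = (2056 - m_{i+1}^2)/d_i, a_{i+1} = floor((a_0 + m_{i+1})/d_{i+1}):
  m_1 = 1*45 - 0 = 45, d_1 = (2056 - 45^2)/1 = 31/1 = 31, a_1 = floor((45 + 45)/31) = 2.
  m_2 = 31*2 - 45 = 17, d_2 = (2056 - 17^2)/31 = 1767/31 = 57, a_2 = floor((45 + 17)/57) = 1.
  m_3 = 57*1 - 17 = 40, d_3 = (2056 - 40^2)/57 = 456/57 = 8, a_3 = floor((45 + 40)/8) = 10.
  m_4 = 8*10 - 40 = 40, d_4 = (2056 - 40^2)/8 = 456/8 = 57, a_4 = floor((45 + 40)/57) = 1.
  m_5 = 57*1 - 40 = 17, d_5 = (2056 - 17^2)/57 = 1767/57 = 31, a_5 = floor((45 + 17)/31) = 2.
  m_6 = 31*2 - 17 = 45, d_6 = (2056 - 45^2)/31 = 31/31 = 1, a_6 = floor((45 + 45)/1) = 90.
  m_7 = 1*90 - 45 = 45, d_7 = (2056 - 45^2)/1 = 31/1 = 31: (m_7, d_7) = (m_1, d_1) = (45, 31), so from here the quotients repeat a_1, ..., a_6; the period length is 6.
So sqrt(2056) = [45; (2, 1, 10, 1, 2, 90)] with period length k = 6.
k is even, so the fundamental solution of x^2 - 2056y^2 = 1 is (p_{k-1}, q_{k-1}) = (p_5, q_5); compute convergents through index 5.
Convergents (p_i = a_i*p_{i-1} + p_{i-2}, q_i = a_i*q_{i-1} + q_{i-2} with p_{-2}=0, p_{-1}=1, q_{-2}=1, q_{-1}=0):
  i=0: a_0=45, p_0 = 45*1 + 0 = 45, q_0 = 45*0 + 1 = 1.
  i=1: a_1=2, p_1 = 2*45 + 1 = 91, q_1 = 2*1 + 0 = 2.
  i=2: a_2=1, p_2 = 1*91 + 45 = 136, q_2 = 1*2 + 1 = 3.
  i=3: a_3=10, p_3 = 10*136 + 91 = 1451, q_3 = 10*3 + 2 = 32.
  i=4: a_4=1, p_4 = 1*1451 + 136 = 1587, q_4 = 1*32 + 3 = 35.
  i=5: a_5=2, p_5 = 2*1587 + 1451 = 4625, q_5 = 2*35 + 32 = 102.
Check: 4625^2 - 2056*102^2 = 21390625 - 21390624 = 1, so (x, y) = (4625, 102) solves the equation, and by the theorem it is the least positive solution.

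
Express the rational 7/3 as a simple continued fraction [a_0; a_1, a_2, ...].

Run the Euclidean algorithm on 7 and 3; the successive quotients are the partial quotients a_0, a_1, ... (each step inverts the fractional part left over by the previous one):
  7 = 2*3 + 1, so a_0 = 2.
  3 = 3*1 + 0, so a_1 = 3.
The remainder reaches 0 after 2 divisions, so the expansion has 2 partial quotients, read off in order.

[2; 3]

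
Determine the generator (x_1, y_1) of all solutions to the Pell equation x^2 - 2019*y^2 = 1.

First expand sqrt(2019) as a continued fraction. With x_i = (sqrt(2019) + m_i)/d_i and (m_0, d_0) = (0, 1): a_0 = floor(sqrt(2019)) = 44, since 44^2 = 1936 <= 2019 < 2025 = 45^2.
Iterate m_{i+1} = d_i*a_i - m_i, d_{i+1} = (2019 - m_{i+1}^2)/d_i, a_{i+1} = floor((a_0 + m_{i+1})/d_{i+1}):
  m_1 = 1*44 - 0 = 44, d_1 = (2019 - 44^2)/1 = 83/1 = 83, a_1 = floor((44 + 44)/83) = 1.
  m_2 = 83*1 - 44 = 39, d_2 = (2019 - 39^2)/83 = 498/83 = 6, a_2 = floor((44 + 39)/6) = 13.
  m_3 = 6*13 - 39 = 39, d_3 = (2019 - 39^2)/6 = 498/6 = 83, a_3 = floor((44 + 39)/83) = 1.
  m_4 = 83*1 - 39 = 44, d_4 = (2019 - 44^2)/83 = 83/83 = 1, a_4 = floor((44 + 44)/1) = 88.
  m_5 = 1*88 - 44 = 44, d_5 = (2019 - 44^2)/1 = 83/1 = 83: (m_5, d_5) = (m_1, d_1) = (44, 83), so from here the quotients repeat a_1, ..., a_4; the period length is 4.
So sqrt(2019) = [44; (1, 13, 1, 88)] with period length k = 4.
k is even, so the fundamental solution of x^2 - 2019y^2 = 1 is (p_{k-1}, q_{k-1}) = (p_3, q_3); compute convergents through index 3.
Convergents (p_i = a_i*p_{i-1} + p_{i-2}, q_i = a_i*q_{i-1} + q_{i-2} with p_{-2}=0, p_{-1}=1, q_{-2}=1, q_{-1}=0):
  i=0: a_0=44, p_0 = 44*1 + 0 = 44, q_0 = 44*0 + 1 = 1.
  i=1: a_1=1, p_1 = 1*44 + 1 = 45, q_1 = 1*1 + 0 = 1.
  i=2: a_2=13, p_2 = 13*45 + 44 = 629, q_2 = 13*1 + 1 = 14.
  i=3: a_3=1, p_3 = 1*629 + 45 = 674, q_3 = 1*14 + 1 = 15.
Check: 674^2 - 2019*15^2 = 454276 - 454275 = 1, so (x, y) = (674, 15) solves the equation, and by the theorem it is the least positive solution.

(x, y) = (674, 15)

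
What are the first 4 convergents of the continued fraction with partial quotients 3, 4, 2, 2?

3/1, 13/4, 29/9, 71/22

Using the convergent recurrence p_i = a_i*p_{i-1} + p_{i-2}, q_i = a_i*q_{i-1} + q_{i-2} with p_{-2}=0, p_{-1}=1, q_{-2}=1, q_{-1}=0:
  i=0: a_0=3, p_0 = 3*1 + 0 = 3, q_0 = 3*0 + 1 = 1.
  i=1: a_1=4, p_1 = 4*3 + 1 = 13, q_1 = 4*1 + 0 = 4.
  i=2: a_2=2, p_2 = 2*13 + 3 = 29, q_2 = 2*4 + 1 = 9.
  i=3: a_3=2, p_3 = 2*29 + 13 = 71, q_3 = 2*9 + 4 = 22.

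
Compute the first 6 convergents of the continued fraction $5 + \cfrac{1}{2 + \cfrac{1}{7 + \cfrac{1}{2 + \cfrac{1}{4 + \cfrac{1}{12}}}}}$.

Using the convergent recurrence p_i = a_i*p_{i-1} + p_{i-2}, q_i = a_i*q_{i-1} + q_{i-2} with p_{-2}=0, p_{-1}=1, q_{-2}=1, q_{-1}=0:
  i=0: a_0=5, p_0 = 5*1 + 0 = 5, q_0 = 5*0 + 1 = 1.
  i=1: a_1=2, p_1 = 2*5 + 1 = 11, q_1 = 2*1 + 0 = 2.
  i=2: a_2=7, p_2 = 7*11 + 5 = 82, q_2 = 7*2 + 1 = 15.
  i=3: a_3=2, p_3 = 2*82 + 11 = 175, q_3 = 2*15 + 2 = 32.
  i=4: a_4=4, p_4 = 4*175 + 82 = 782, q_4 = 4*32 + 15 = 143.
  i=5: a_5=12, p_5 = 12*782 + 175 = 9559, q_5 = 12*143 + 32 = 1748.

5/1, 11/2, 82/15, 175/32, 782/143, 9559/1748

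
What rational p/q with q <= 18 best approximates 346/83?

Expand x = 346/83 as a continued fraction with the Euclidean algorithm:
  346 = 4*83 + 14, so a_0 = 4.
  83 = 5*14 + 13, so a_1 = 5.
  14 = 1*13 + 1, so a_2 = 1.
  13 = 13*1 + 0, so a_3 = 13.
so x = [4; 5, 1, 13].
Convergents (p_i = a_i*p_{i-1} + p_{i-2}, q_i = a_i*q_{i-1} + q_{i-2} with p_{-2}=0, p_{-1}=1, q_{-2}=1, q_{-1}=0), until the denominator exceeds 18:
  i=0: a_0=4, p_0 = 4*1 + 0 = 4, q_0 = 4*0 + 1 = 1.
  i=1: a_1=5, p_1 = 5*4 + 1 = 21, q_1 = 5*1 + 0 = 5.
  i=2: a_2=1, p_2 = 1*21 + 4 = 25, q_2 = 1*5 + 1 = 6.
  i=3: a_3=13, p_3 = 13*25 + 21 = 346, q_3 = 13*6 + 5 = 83.
q_3 = 83 > 18, so the last convergent with denominator <= 18 is p_2/q_2 = 25/6.
The closest fraction with denominator <= 18 is either p_2/q_2 or the intermediate fraction (k*p_2 + p_1)/(k*q_2 + q_1) with the largest k >= 1 whose denominator stays <= 18; these approach x as k grows, and every other convergent or intermediate fraction in range is farther away.
Largest k: floor((18 - q_1)/q_2) = floor((18 - 5)/6) = 2.
That gives (2*25 + 21)/(2*6 + 5) = 71/17.
Compare the errors: |x - 25/6| = |346*6 - 25*83|/(83*6) = 1/498, and |x - 71/17| = |346*17 - 71*83|/(83*17) = 11/1411.
Cross-multiplying, 1*1411 = 1411 < 5478 = 11*498, so 1/498 is smaller: the convergent 25/6 is closer to x than 71/17.

25/6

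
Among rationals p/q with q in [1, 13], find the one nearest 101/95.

Expand x = 101/95 as a continued fraction with the Euclidean algorithm:
  101 = 1*95 + 6, so a_0 = 1.
  95 = 15*6 + 5, so a_1 = 15.
  6 = 1*5 + 1, so a_2 = 1.
  5 = 5*1 + 0, so a_3 = 5.
so x = [1; 15, 1, 5].
Convergents (p_i = a_i*p_{i-1} + p_{i-2}, q_i = a_i*q_{i-1} + q_{i-2} with p_{-2}=0, p_{-1}=1, q_{-2}=1, q_{-1}=0), until the denominator exceeds 13:
  i=0: a_0=1, p_0 = 1*1 + 0 = 1, q_0 = 1*0 + 1 = 1.
  i=1: a_1=15, p_1 = 15*1 + 1 = 16, q_1 = 15*1 + 0 = 15.
q_1 = 15 > 13, so the last convergent with denominator <= 13 is p_0/q_0 = 1/1.
The closest fraction with denominator <= 13 is either p_0/q_0 or the intermediate fraction (k*p_0 + p_{-1})/(k*q_0 + q_{-1}) with the largest k >= 1 whose denominator stays <= 13; these approach x as k grows, and every other convergent or intermediate fraction in range is farther away.
Largest k: floor((13 - q_{-1})/q_0) = floor((13 - 0)/1) = 13 (using the seeds p_{-1} = 1, q_{-1} = 0).
That gives (13*1 + 1)/(13*1 + 0) = 14/13.
Compare the errors: |x - 1/1| = |101*1 - 1*95|/(95*1) = 6/95, and |x - 14/13| = |101*13 - 14*95|/(95*13) = 17/1235.
Cross-multiplying, 17*95 = 1615 < 7410 = 6*1235, so 17/1235 is smaller: the intermediate fraction 14/13 is closer to x than 1/1.

14/13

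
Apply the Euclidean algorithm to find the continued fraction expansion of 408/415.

Run the Euclidean algorithm on 408 and 415; the successive quotients are the partial quotients a_0, a_1, ... (each step inverts the fractional part left over by the previous one):
  408 = 0*415 + 408, so a_0 = 0.
  415 = 1*408 + 7, so a_1 = 1.
  408 = 58*7 + 2, so a_2 = 58.
  7 = 3*2 + 1, so a_3 = 3.
  2 = 2*1 + 0, so a_4 = 2.
The remainder reaches 0 after 5 divisions, so the expansion has 5 partial quotients, read off in order.

[0; 1, 58, 3, 2]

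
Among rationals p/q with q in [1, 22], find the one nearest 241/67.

18/5

Expand x = 241/67 as a continued fraction with the Euclidean algorithm:
  241 = 3*67 + 40, so a_0 = 3.
  67 = 1*40 + 27, so a_1 = 1.
  40 = 1*27 + 13, so a_2 = 1.
  27 = 2*13 + 1, so a_3 = 2.
  13 = 13*1 + 0, so a_4 = 13.
so x = [3; 1, 1, 2, 13].
Convergents (p_i = a_i*p_{i-1} + p_{i-2}, q_i = a_i*q_{i-1} + q_{i-2} with p_{-2}=0, p_{-1}=1, q_{-2}=1, q_{-1}=0), until the denominator exceeds 22:
  i=0: a_0=3, p_0 = 3*1 + 0 = 3, q_0 = 3*0 + 1 = 1.
  i=1: a_1=1, p_1 = 1*3 + 1 = 4, q_1 = 1*1 + 0 = 1.
  i=2: a_2=1, p_2 = 1*4 + 3 = 7, q_2 = 1*1 + 1 = 2.
  i=3: a_3=2, p_3 = 2*7 + 4 = 18, q_3 = 2*2 + 1 = 5.
  i=4: a_4=13, p_4 = 13*18 + 7 = 241, q_4 = 13*5 + 2 = 67.
q_4 = 67 > 22, so the last convergent with denominator <= 22 is p_3/q_3 = 18/5.
The closest fraction with denominator <= 22 is either p_3/q_3 or the intermediate fraction (k*p_3 + p_2)/(k*q_3 + q_2) with the largest k >= 1 whose denominator stays <= 22; these approach x as k grows, and every other convergent or intermediate fraction in range is farther away.
Largest k: floor((22 - q_2)/q_3) = floor((22 - 2)/5) = 4.
That gives (4*18 + 7)/(4*5 + 2) = 79/22.
Compare the errors: |x - 18/5| = |241*5 - 18*67|/(67*5) = 1/335, and |x - 79/22| = |241*22 - 79*67|/(67*22) = 9/1474.
Cross-multiplying, 1*1474 = 1474 < 3015 = 9*335, so 1/335 is smaller: the convergent 18/5 is closer to x than 79/22.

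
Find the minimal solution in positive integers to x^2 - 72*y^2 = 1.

First expand sqrt(72) as a continued fraction. With x_i = (sqrt(72) + m_i)/d_i and (m_0, d_0) = (0, 1): a_0 = floor(sqrt(72)) = 8, since 8^2 = 64 <= 72 < 81 = 9^2.
Iterate m_{i+1} = d_i*a_i - m_i, d_{i+1} = (72 - m_{i+1}^2)/d_i, a_{i+1} = floor((a_0 + m_{i+1})/d_{i+1}):
  m_1 = 1*8 - 0 = 8, d_1 = (72 - 8^2)/1 = 8/1 = 8, a_1 = floor((8 + 8)/8) = 2.
  m_2 = 8*2 - 8 = 8, d_2 = (72 - 8^2)/8 = 8/8 = 1, a_2 = floor((8 + 8)/1) = 16.
  m_3 = 1*16 - 8 = 8, d_3 = (72 - 8^2)/1 = 8/1 = 8: (m_3, d_3) = (m_1, d_1) = (8, 8), so from here the quotients repeat a_1, a_2; the period length is 2.
So sqrt(72) = [8; (2, 16)] with period length k = 2.
k is even, so the fundamental solution of x^2 - 72y^2 = 1 is (p_{k-1}, q_{k-1}) = (p_1, q_1); compute convergents through index 1.
Convergents (p_i = a_i*p_{i-1} + p_{i-2}, q_i = a_i*q_{i-1} + q_{i-2} with p_{-2}=0, p_{-1}=1, q_{-2}=1, q_{-1}=0):
  i=0: a_0=8, p_0 = 8*1 + 0 = 8, q_0 = 8*0 + 1 = 1.
  i=1: a_1=2, p_1 = 2*8 + 1 = 17, q_1 = 2*1 + 0 = 2.
Check: 17^2 - 72*2^2 = 289 - 288 = 1, so (x, y) = (17, 2) solves the equation, and by the theorem it is the least positive solution.

(x, y) = (17, 2)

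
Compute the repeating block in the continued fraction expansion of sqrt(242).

[15; (1, 1, 3, 1, 14, 1, 3, 1, 1, 30)]

Write x_i = (sqrt(242) + m_i)/d_i with (m_0, d_0) = (0, 1). a_0 = floor(sqrt(242)) = 15, since 15^2 = 225 <= 242 < 256 = 16^2.
Iterate m_{i+1} = d_i*a_i - m_i, d_{i+1} = (242 - m_{i+1}^2)/d_i, a_{i+1} = floor((a_0 + m_{i+1})/d_{i+1}):
  m_1 = 1*15 - 0 = 15, d_1 = (242 - 15^2)/1 = 17/1 = 17, a_1 = floor((15 + 15)/17) = 1.
  m_2 = 17*1 - 15 = 2, d_2 = (242 - 2^2)/17 = 238/17 = 14, a_2 = floor((15 + 2)/14) = 1.
  m_3 = 14*1 - 2 = 12, d_3 = (242 - 12^2)/14 = 98/14 = 7, a_3 = floor((15 + 12)/7) = 3.
  m_4 = 7*3 - 12 = 9, d_4 = (242 - 9^2)/7 = 161/7 = 23, a_4 = floor((15 + 9)/23) = 1.
  m_5 = 23*1 - 9 = 14, d_5 = (242 - 14^2)/23 = 46/23 = 2, a_5 = floor((15 + 14)/2) = 14.
  m_6 = 2*14 - 14 = 14, d_6 = (242 - 14^2)/2 = 46/2 = 23, a_6 = floor((15 + 14)/23) = 1.
  m_7 = 23*1 - 14 = 9, d_7 = (242 - 9^2)/23 = 161/23 = 7, a_7 = floor((15 + 9)/7) = 3.
  m_8 = 7*3 - 9 = 12, d_8 = (242 - 12^2)/7 = 98/7 = 14, a_8 = floor((15 + 12)/14) = 1.
  m_9 = 14*1 - 12 = 2, d_9 = (242 - 2^2)/14 = 238/14 = 17, a_9 = floor((15 + 2)/17) = 1.
  m_10 = 17*1 - 2 = 15, d_10 = (242 - 15^2)/17 = 17/17 = 1, a_10 = floor((15 + 15)/1) = 30.
  m_11 = 1*30 - 15 = 15, d_11 = (242 - 15^2)/1 = 17/1 = 17: (m_11, d_11) = (m_1, d_1) = (15, 17), so from here the quotients repeat a_1, ..., a_10; the period length is 10.
Hence the expansion of sqrt(242) is a_0 = 15 followed by the repeating block 1, 1, 3, 1, 14, 1, 3, 1, 1, 30 (period 10).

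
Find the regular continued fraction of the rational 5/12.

Run the Euclidean algorithm on 5 and 12; the successive quotients are the partial quotients a_0, a_1, ... (each step inverts the fractional part left over by the previous one):
  5 = 0*12 + 5, so a_0 = 0.
  12 = 2*5 + 2, so a_1 = 2.
  5 = 2*2 + 1, so a_2 = 2.
  2 = 2*1 + 0, so a_3 = 2.
The remainder reaches 0 after 4 divisions, so the expansion has 4 partial quotients, read off in order.

[0; 2, 2, 2]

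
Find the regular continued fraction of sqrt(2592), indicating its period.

Write x_i = (sqrt(2592) + m_i)/d_i with (m_0, d_0) = (0, 1). a_0 = floor(sqrt(2592)) = 50, since 50^2 = 2500 <= 2592 < 2601 = 51^2.
Iterate m_{i+1} = d_i*a_i - m_i, d_{i+1} = (2592 - m_{i+1}^2)/d_i, a_{i+1} = floor((a_0 + m_{i+1})/d_{i+1}):
  m_1 = 1*50 - 0 = 50, d_1 = (2592 - 50^2)/1 = 92/1 = 92, a_1 = floor((50 + 50)/92) = 1.
  m_2 = 92*1 - 50 = 42, d_2 = (2592 - 42^2)/92 = 828/92 = 9, a_2 = floor((50 + 42)/9) = 10.
  m_3 = 9*10 - 42 = 48, d_3 = (2592 - 48^2)/9 = 288/9 = 32, a_3 = floor((50 + 48)/32) = 3.
  m_4 = 32*3 - 48 = 48, d_4 = (2592 - 48^2)/32 = 288/32 = 9, a_4 = floor((50 + 48)/9) = 10.
  m_5 = 9*10 - 48 = 42, d_5 = (2592 - 42^2)/9 = 828/9 = 92, a_5 = floor((50 + 42)/92) = 1.
  m_6 = 92*1 - 42 = 50, d_6 = (2592 - 50^2)/92 = 92/92 = 1, a_6 = floor((50 + 50)/1) = 100.
  m_7 = 1*100 - 50 = 50, d_7 = (2592 - 50^2)/1 = 92/1 = 92: (m_7, d_7) = (m_1, d_1) = (50, 92), so from here the quotients repeat a_1, ..., a_6; the period length is 6.
Hence the expansion of sqrt(2592) is a_0 = 50 followed by the repeating block 1, 10, 3, 10, 1, 100 (period 6).

[50; (1, 10, 3, 10, 1, 100)]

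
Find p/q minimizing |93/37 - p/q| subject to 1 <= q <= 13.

Expand x = 93/37 as a continued fraction with the Euclidean algorithm:
  93 = 2*37 + 19, so a_0 = 2.
  37 = 1*19 + 18, so a_1 = 1.
  19 = 1*18 + 1, so a_2 = 1.
  18 = 18*1 + 0, so a_3 = 18.
so x = [2; 1, 1, 18].
Convergents (p_i = a_i*p_{i-1} + p_{i-2}, q_i = a_i*q_{i-1} + q_{i-2} with p_{-2}=0, p_{-1}=1, q_{-2}=1, q_{-1}=0), until the denominator exceeds 13:
  i=0: a_0=2, p_0 = 2*1 + 0 = 2, q_0 = 2*0 + 1 = 1.
  i=1: a_1=1, p_1 = 1*2 + 1 = 3, q_1 = 1*1 + 0 = 1.
  i=2: a_2=1, p_2 = 1*3 + 2 = 5, q_2 = 1*1 + 1 = 2.
  i=3: a_3=18, p_3 = 18*5 + 3 = 93, q_3 = 18*2 + 1 = 37.
q_3 = 37 > 13, so the last convergent with denominator <= 13 is p_2/q_2 = 5/2.
The closest fraction with denominator <= 13 is either p_2/q_2 or the intermediate fraction (k*p_2 + p_1)/(k*q_2 + q_1) with the largest k >= 1 whose denominator stays <= 13; these approach x as k grows, and every other convergent or intermediate fraction in range is farther away.
Largest k: floor((13 - q_1)/q_2) = floor((13 - 1)/2) = 6.
That gives (6*5 + 3)/(6*2 + 1) = 33/13.
Compare the errors: |x - 5/2| = |93*2 - 5*37|/(37*2) = 1/74, and |x - 33/13| = |93*13 - 33*37|/(37*13) = 12/481.
Cross-multiplying, 1*481 = 481 < 888 = 12*74, so 1/74 is smaller: the convergent 5/2 is closer to x than 33/13.

5/2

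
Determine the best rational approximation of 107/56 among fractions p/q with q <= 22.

Expand x = 107/56 as a continued fraction with the Euclidean algorithm:
  107 = 1*56 + 51, so a_0 = 1.
  56 = 1*51 + 5, so a_1 = 1.
  51 = 10*5 + 1, so a_2 = 10.
  5 = 5*1 + 0, so a_3 = 5.
so x = [1; 1, 10, 5].
Convergents (p_i = a_i*p_{i-1} + p_{i-2}, q_i = a_i*q_{i-1} + q_{i-2} with p_{-2}=0, p_{-1}=1, q_{-2}=1, q_{-1}=0), until the denominator exceeds 22:
  i=0: a_0=1, p_0 = 1*1 + 0 = 1, q_0 = 1*0 + 1 = 1.
  i=1: a_1=1, p_1 = 1*1 + 1 = 2, q_1 = 1*1 + 0 = 1.
  i=2: a_2=10, p_2 = 10*2 + 1 = 21, q_2 = 10*1 + 1 = 11.
  i=3: a_3=5, p_3 = 5*21 + 2 = 107, q_3 = 5*11 + 1 = 56.
q_3 = 56 > 22, so the last convergent with denominator <= 22 is p_2/q_2 = 21/11.
The closest fraction with denominator <= 22 is either p_2/q_2 or the intermediate fraction (k*p_2 + p_1)/(k*q_2 + q_1) with the largest k >= 1 whose denominator stays <= 22; these approach x as k grows, and every other convergent or intermediate fraction in range is farther away.
Largest k: floor((22 - q_1)/q_2) = floor((22 - 1)/11) = 1.
That gives (1*21 + 2)/(1*11 + 1) = 23/12.
Compare the errors: |x - 21/11| = |107*11 - 21*56|/(56*11) = 1/616, and |x - 23/12| = |107*12 - 23*56|/(56*12) = 4/672.
Cross-multiplying, 1*672 = 672 < 2464 = 4*616, so 1/616 is smaller: the convergent 21/11 is closer to x than 23/12.

21/11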